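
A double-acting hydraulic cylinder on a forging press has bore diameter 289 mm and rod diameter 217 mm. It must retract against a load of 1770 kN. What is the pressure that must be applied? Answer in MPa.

Rod-side annular area A_ann = π/4 × (289² − 217²) = 28610 mm^2
Retraction: pressure acts on the annular area.
P = F / A = 1770 kN / A

P ≈ 61.9 MPa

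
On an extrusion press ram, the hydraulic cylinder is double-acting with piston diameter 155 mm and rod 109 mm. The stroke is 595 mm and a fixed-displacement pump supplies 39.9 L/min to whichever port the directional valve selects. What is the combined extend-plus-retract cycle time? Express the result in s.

Cap-side area A_cap = π/4 × (155 mm)² = 18870 mm^2
Rod-side annular area A_ann = π/4 × (155² − 109²) = 9538 mm^2
t_ext = A_cap·L/Q = 16.88 s
t_ret = A_ann·L/Q = 8.534 s
t_cycle = t_ext + t_ret

t ≈ 25.4 s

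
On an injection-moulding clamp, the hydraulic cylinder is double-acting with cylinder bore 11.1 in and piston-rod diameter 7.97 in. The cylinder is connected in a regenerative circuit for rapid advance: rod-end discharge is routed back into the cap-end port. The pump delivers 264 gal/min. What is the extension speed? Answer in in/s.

In regeneration the rod-end outflow joins the pump flow into the cap end, so the net volume the pump must supply per unit advance equals the rod cross-section area.
Rod cross-section A_rod = π/4 × (7.97 in)² = 49.89 in^2
v = Q_pump / A_rod

v ≈ 20.4 in/s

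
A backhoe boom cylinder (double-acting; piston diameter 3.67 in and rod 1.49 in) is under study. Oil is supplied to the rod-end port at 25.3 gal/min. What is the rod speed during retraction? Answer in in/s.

v ≈ 11.0 in/s

Rod-side annular area A_ann = π/4 × (3.67² − 1.49²) = 8.835 in^2
Flow into the rod-end port fills the annular volume.
v = Q / A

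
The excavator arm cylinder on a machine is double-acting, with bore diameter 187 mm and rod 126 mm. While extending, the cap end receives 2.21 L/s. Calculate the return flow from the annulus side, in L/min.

Cap-side area A_cap = π/4 × (187 mm)² = 27460 mm^2
Rod-side annular area A_ann = π/4 × (187² − 126²) = 15000 mm^2
Piston speed v = Q_in/A_cap; rod-end outflow Q_out = v × A_ann = Q_in × A_ann/A_cap.

Q_out ≈ 72.4 L/min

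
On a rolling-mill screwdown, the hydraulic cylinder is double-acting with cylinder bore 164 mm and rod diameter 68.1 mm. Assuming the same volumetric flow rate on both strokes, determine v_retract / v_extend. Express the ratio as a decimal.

v_ret/v_ext ≈ 1.21

Cap-side area A_cap = π/4 × (164 mm)² = 21120 mm^2
Rod-side annular area A_ann = π/4 × (164² − 68.1²) = 17480 mm^2
For equal Q, v ∝ 1/A, so v_ret/v_ext = A_cap/A_ann.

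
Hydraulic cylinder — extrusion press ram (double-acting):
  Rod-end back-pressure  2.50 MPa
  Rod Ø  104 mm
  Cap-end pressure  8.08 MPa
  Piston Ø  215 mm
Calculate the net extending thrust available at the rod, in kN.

Cap-side area A_cap = π/4 × (215 mm)² = 36310 mm^2
Rod-side annular area A_ann = π/4 × (215² − 104²) = 27810 mm^2
Net thrust = P_cap·A_cap − P_rod·A_ann = 293.3 kN − 69.53 kN

F ≈ 224 kN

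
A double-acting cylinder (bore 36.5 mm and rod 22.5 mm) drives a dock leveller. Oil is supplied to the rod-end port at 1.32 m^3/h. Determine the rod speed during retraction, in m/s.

v ≈ 0.565 m/s

Rod-side annular area A_ann = π/4 × (36.5² − 22.5²) = 648.7 mm^2
Flow into the rod-end port fills the annular volume.
v = Q / A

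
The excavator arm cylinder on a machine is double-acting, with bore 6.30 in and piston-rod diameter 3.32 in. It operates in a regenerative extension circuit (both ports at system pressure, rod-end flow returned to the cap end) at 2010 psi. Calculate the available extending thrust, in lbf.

F ≈ 17400 lbf

With equal pressure on both faces, forces on the annular region cancel; the net push is pressure × rod cross-section.
Rod cross-section A_rod = π/4 × (3.32 in)² = 8.657 in^2
F = P × A_rod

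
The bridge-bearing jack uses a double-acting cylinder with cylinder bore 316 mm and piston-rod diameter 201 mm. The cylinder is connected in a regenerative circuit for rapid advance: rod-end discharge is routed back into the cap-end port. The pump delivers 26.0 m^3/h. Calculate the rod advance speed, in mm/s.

In regeneration the rod-end outflow joins the pump flow into the cap end, so the net volume the pump must supply per unit advance equals the rod cross-section area.
Rod cross-section A_rod = π/4 × (201 mm)² = 31730 mm^2
v = Q_pump / A_rod

v ≈ 228 mm/s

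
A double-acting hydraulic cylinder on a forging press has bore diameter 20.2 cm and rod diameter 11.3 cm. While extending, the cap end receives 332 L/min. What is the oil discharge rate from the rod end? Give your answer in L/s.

Q_out ≈ 3.80 L/s

Cap-side area A_cap = π/4 × (20.2 cm)² = 320.5 cm^2
Rod-side annular area A_ann = π/4 × (20.2² − 11.3²) = 220.2 cm^2
Piston speed v = Q_in/A_cap; rod-end outflow Q_out = v × A_ann = Q_in × A_ann/A_cap.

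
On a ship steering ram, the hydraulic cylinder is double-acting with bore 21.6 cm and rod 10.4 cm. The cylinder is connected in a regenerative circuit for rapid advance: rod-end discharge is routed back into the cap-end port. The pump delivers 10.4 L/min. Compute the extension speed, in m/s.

v ≈ 0.0204 m/s

In regeneration the rod-end outflow joins the pump flow into the cap end, so the net volume the pump must supply per unit advance equals the rod cross-section area.
Rod cross-section A_rod = π/4 × (10.4 cm)² = 84.95 cm^2
v = Q_pump / A_rod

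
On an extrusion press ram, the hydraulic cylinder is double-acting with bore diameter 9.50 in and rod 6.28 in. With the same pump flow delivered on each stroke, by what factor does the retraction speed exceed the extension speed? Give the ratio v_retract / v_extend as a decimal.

Cap-side area A_cap = π/4 × (9.50 in)² = 70.88 in^2
Rod-side annular area A_ann = π/4 × (9.50² − 6.28²) = 39.91 in^2
For equal Q, v ∝ 1/A, so v_ret/v_ext = A_cap/A_ann.

v_ret/v_ext ≈ 1.78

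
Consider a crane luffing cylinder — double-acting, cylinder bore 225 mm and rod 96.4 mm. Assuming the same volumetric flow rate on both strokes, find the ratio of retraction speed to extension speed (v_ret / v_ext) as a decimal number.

v_ret/v_ext ≈ 1.22

Cap-side area A_cap = π/4 × (225 mm)² = 39760 mm^2
Rod-side annular area A_ann = π/4 × (225² − 96.4²) = 32460 mm^2
For equal Q, v ∝ 1/A, so v_ret/v_ext = A_cap/A_ann.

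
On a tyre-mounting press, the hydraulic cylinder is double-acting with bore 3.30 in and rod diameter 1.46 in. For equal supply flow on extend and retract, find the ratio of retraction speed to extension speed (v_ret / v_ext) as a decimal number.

v_ret/v_ext ≈ 1.24

Cap-side area A_cap = π/4 × (3.30 in)² = 8.553 in^2
Rod-side annular area A_ann = π/4 × (3.30² − 1.46²) = 6.879 in^2
For equal Q, v ∝ 1/A, so v_ret/v_ext = A_cap/A_ann.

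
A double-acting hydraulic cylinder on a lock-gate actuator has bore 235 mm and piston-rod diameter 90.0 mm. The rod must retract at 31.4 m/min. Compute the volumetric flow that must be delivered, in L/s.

Q ≈ 19.4 L/s

Rod-side annular area A_ann = π/4 × (235² − 90.0²) = 37010 mm^2
Q = A × v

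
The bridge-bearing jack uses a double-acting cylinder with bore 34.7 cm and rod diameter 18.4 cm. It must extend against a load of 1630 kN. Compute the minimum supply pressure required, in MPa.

Cap-side area A_cap = π/4 × (34.7 cm)² = 945.7 cm^2
P = F / A = 1630 kN / A

P ≈ 17.2 MPa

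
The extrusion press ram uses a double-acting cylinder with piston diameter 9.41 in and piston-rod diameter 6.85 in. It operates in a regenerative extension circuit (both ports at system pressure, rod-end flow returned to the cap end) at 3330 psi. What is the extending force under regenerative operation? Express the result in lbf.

With equal pressure on both faces, forces on the annular region cancel; the net push is pressure × rod cross-section.
Rod cross-section A_rod = π/4 × (6.85 in)² = 36.85 in^2
F = P × A_rod

F ≈ 1.23e5 lbf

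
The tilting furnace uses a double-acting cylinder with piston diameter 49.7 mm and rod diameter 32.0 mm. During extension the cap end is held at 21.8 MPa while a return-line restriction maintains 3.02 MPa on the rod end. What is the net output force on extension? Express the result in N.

F ≈ 38900 N

Cap-side area A_cap = π/4 × (49.7 mm)² = 1940 mm^2
Rod-side annular area A_ann = π/4 × (49.7² − 32.0²) = 1136 mm^2
Net thrust = P_cap·A_cap − P_rod·A_ann = 42290 N − 3430 N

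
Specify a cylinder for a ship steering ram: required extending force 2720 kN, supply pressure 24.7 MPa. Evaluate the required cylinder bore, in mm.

Extension force acts on the full piston face: F = P × (π/4)D².
D = √(4F / (πP)) = √(4 × 2720 kN / (π × 24.7 MPa))

D ≈ 374 mm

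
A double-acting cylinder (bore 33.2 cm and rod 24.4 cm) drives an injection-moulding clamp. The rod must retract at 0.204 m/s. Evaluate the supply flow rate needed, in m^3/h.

Q ≈ 29.2 m^3/h

Rod-side annular area A_ann = π/4 × (33.2² − 24.4²) = 398.1 cm^2
Q = A × v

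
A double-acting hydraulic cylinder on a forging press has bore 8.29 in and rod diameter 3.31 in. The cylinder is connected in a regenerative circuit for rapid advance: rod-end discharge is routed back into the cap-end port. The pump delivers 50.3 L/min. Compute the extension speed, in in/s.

v ≈ 5.95 in/s

In regeneration the rod-end outflow joins the pump flow into the cap end, so the net volume the pump must supply per unit advance equals the rod cross-section area.
Rod cross-section A_rod = π/4 × (3.31 in)² = 8.605 in^2
v = Q_pump / A_rod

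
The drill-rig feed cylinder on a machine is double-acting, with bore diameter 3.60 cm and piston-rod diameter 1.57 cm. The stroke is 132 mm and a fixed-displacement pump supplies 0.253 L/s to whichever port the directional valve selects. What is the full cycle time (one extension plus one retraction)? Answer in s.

Cap-side area A_cap = π/4 × (3.60 cm)² = 10.18 cm^2
Rod-side annular area A_ann = π/4 × (3.60² − 1.57²) = 8.243 cm^2
t_ext = A_cap·L/Q = 0.5311 s
t_ret = A_ann·L/Q = 0.4301 s
t_cycle = t_ext + t_ret

t ≈ 0.961 s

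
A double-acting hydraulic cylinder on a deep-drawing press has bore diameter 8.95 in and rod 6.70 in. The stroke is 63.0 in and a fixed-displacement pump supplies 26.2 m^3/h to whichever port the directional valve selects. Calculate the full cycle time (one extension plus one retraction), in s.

Cap-side area A_cap = π/4 × (8.95 in)² = 62.91 in^2
Rod-side annular area A_ann = π/4 × (8.95² − 6.70²) = 27.66 in^2
t_ext = A_cap·L/Q = 8.924 s
t_ret = A_ann·L/Q = 3.923 s
t_cycle = t_ext + t_ret

t ≈ 12.8 s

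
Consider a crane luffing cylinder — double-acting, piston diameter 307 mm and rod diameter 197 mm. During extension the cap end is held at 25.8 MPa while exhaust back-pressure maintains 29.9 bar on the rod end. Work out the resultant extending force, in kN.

Cap-side area A_cap = π/4 × (307 mm)² = 74020 mm^2
Rod-side annular area A_ann = π/4 × (307² − 197²) = 43540 mm^2
Net thrust = P_cap·A_cap − P_rod·A_ann = 1910 kN − 130.2 kN

F ≈ 1780 kN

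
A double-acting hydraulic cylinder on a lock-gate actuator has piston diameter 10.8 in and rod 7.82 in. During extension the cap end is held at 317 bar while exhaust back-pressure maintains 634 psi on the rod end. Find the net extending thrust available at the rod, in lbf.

F ≈ 3.94e5 lbf

Cap-side area A_cap = π/4 × (10.8 in)² = 91.61 in^2
Rod-side annular area A_ann = π/4 × (10.8² − 7.82²) = 43.58 in^2
Net thrust = P_cap·A_cap − P_rod·A_ann = 4.212e5 lbf − 27630 lbf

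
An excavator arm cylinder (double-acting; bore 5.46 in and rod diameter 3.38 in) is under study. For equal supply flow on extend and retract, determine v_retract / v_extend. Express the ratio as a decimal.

v_ret/v_ext ≈ 1.62

Cap-side area A_cap = π/4 × (5.46 in)² = 23.41 in^2
Rod-side annular area A_ann = π/4 × (5.46² − 3.38²) = 14.44 in^2
For equal Q, v ∝ 1/A, so v_ret/v_ext = A_cap/A_ann.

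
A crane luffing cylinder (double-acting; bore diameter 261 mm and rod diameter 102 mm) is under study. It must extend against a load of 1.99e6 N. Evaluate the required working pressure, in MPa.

P ≈ 37.2 MPa

Cap-side area A_cap = π/4 × (261 mm)² = 53500 mm^2
P = F / A = 1.99e6 N / A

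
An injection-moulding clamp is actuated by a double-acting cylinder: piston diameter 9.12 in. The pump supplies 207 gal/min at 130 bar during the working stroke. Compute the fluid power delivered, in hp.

W ≈ 228 hp

Hydraulic power = P × Q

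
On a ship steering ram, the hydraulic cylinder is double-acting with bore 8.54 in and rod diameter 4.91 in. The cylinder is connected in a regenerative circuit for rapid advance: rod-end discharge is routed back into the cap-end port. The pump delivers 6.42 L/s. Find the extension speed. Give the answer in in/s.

v ≈ 20.7 in/s

In regeneration the rod-end outflow joins the pump flow into the cap end, so the net volume the pump must supply per unit advance equals the rod cross-section area.
Rod cross-section A_rod = π/4 × (4.91 in)² = 18.93 in^2
v = Q_pump / A_rod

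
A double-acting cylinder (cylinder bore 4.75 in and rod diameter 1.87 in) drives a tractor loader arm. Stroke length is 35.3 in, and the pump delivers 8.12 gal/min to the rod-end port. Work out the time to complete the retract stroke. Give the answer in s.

Rod-side annular area A_ann = π/4 × (4.75² − 1.87²) = 14.97 in^2
Swept volume V = A × L; t = V / Q = A·L / Q

t ≈ 16.9 s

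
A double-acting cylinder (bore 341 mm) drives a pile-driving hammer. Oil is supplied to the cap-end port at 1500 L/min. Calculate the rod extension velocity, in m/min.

v ≈ 16.4 m/min

Cap-side area A_cap = π/4 × (341 mm)² = 91330 mm^2
v = Q / A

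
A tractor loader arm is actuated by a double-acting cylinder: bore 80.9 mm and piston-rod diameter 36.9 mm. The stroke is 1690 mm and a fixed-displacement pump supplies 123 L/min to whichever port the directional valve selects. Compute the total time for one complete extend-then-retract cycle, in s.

t ≈ 7.59 s

Cap-side area A_cap = π/4 × (80.9 mm)² = 5140 mm^2
Rod-side annular area A_ann = π/4 × (80.9² − 36.9²) = 4071 mm^2
t_ext = A_cap·L/Q = 4.238 s
t_ret = A_ann·L/Q = 3.356 s
t_cycle = t_ext + t_ret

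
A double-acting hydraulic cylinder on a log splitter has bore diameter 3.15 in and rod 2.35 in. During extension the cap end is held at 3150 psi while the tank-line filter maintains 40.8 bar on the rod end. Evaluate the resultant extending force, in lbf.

F ≈ 22500 lbf

Cap-side area A_cap = π/4 × (3.15 in)² = 7.793 in^2
Rod-side annular area A_ann = π/4 × (3.15² − 2.35²) = 3.456 in^2
Net thrust = P_cap·A_cap − P_rod·A_ann = 24550 lbf − 2045 lbf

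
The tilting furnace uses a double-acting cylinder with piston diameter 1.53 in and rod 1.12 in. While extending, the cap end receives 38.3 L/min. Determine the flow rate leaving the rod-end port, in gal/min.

Q_out ≈ 4.70 gal/min

Cap-side area A_cap = π/4 × (1.53 in)² = 1.839 in^2
Rod-side annular area A_ann = π/4 × (1.53² − 1.12²) = 0.8533 in^2
Piston speed v = Q_in/A_cap; rod-end outflow Q_out = v × A_ann = Q_in × A_ann/A_cap.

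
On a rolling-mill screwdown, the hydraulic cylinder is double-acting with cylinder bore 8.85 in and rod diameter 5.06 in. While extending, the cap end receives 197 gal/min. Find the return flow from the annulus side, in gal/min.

Cap-side area A_cap = π/4 × (8.85 in)² = 61.51 in^2
Rod-side annular area A_ann = π/4 × (8.85² − 5.06²) = 41.41 in^2
Piston speed v = Q_in/A_cap; rod-end outflow Q_out = v × A_ann = Q_in × A_ann/A_cap.

Q_out ≈ 133 gal/min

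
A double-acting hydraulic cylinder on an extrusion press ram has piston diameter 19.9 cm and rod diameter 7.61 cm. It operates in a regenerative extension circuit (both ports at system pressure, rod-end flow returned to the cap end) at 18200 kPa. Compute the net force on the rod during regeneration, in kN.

F ≈ 82.8 kN

With equal pressure on both faces, forces on the annular region cancel; the net push is pressure × rod cross-section.
Rod cross-section A_rod = π/4 × (7.61 cm)² = 45.48 cm^2
F = P × A_rod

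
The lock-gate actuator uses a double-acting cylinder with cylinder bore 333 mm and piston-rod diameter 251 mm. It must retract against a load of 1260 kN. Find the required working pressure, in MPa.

Rod-side annular area A_ann = π/4 × (333² − 251²) = 37610 mm^2
Retraction: pressure acts on the annular area.
P = F / A = 1260 kN / A

P ≈ 33.5 MPa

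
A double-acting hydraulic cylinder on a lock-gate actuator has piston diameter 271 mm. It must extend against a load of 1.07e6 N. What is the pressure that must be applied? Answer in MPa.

Cap-side area A_cap = π/4 × (271 mm)² = 57680 mm^2
P = F / A = 1.07e6 N / A

P ≈ 18.6 MPa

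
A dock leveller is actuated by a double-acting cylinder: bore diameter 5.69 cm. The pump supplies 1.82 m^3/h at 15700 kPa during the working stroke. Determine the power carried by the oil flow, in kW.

Hydraulic power = P × Q

W ≈ 7.94 kW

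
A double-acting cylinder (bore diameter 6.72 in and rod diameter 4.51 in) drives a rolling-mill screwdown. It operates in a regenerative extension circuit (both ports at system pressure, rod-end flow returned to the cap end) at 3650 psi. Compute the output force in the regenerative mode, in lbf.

F ≈ 58300 lbf

With equal pressure on both faces, forces on the annular region cancel; the net push is pressure × rod cross-section.
Rod cross-section A_rod = π/4 × (4.51 in)² = 15.98 in^2
F = P × A_rod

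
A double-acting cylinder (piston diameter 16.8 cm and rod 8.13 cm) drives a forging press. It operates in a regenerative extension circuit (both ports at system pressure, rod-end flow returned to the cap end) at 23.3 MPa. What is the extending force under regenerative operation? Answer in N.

F ≈ 1.21e5 N

With equal pressure on both faces, forces on the annular region cancel; the net push is pressure × rod cross-section.
Rod cross-section A_rod = π/4 × (8.13 cm)² = 51.91 cm^2
F = P × A_rod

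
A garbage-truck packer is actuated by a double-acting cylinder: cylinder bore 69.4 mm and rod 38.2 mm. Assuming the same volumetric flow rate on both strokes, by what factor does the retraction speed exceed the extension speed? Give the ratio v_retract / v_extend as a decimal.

v_ret/v_ext ≈ 1.43

Cap-side area A_cap = π/4 × (69.4 mm)² = 3783 mm^2
Rod-side annular area A_ann = π/4 × (69.4² − 38.2²) = 2637 mm^2
For equal Q, v ∝ 1/A, so v_ret/v_ext = A_cap/A_ann.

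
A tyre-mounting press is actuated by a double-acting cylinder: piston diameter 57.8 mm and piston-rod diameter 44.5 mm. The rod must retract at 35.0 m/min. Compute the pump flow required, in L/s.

Rod-side annular area A_ann = π/4 × (57.8² − 44.5²) = 1069 mm^2
Q = A × v

Q ≈ 0.623 L/s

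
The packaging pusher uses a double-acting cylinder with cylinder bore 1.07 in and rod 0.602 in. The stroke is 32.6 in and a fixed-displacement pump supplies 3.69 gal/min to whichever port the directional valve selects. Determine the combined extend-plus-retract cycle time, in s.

t ≈ 3.47 s

Cap-side area A_cap = π/4 × (1.07 in)² = 0.8992 in^2
Rod-side annular area A_ann = π/4 × (1.07² − 0.602²) = 0.6146 in^2
t_ext = A_cap·L/Q = 2.063 s
t_ret = A_ann·L/Q = 1.410 s
t_cycle = t_ext + t_ret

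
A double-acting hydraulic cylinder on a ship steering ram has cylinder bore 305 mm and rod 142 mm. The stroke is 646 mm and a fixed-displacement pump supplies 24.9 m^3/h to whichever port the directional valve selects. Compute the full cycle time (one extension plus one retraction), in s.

t ≈ 12.2 s

Cap-side area A_cap = π/4 × (305 mm)² = 73060 mm^2
Rod-side annular area A_ann = π/4 × (305² − 142²) = 57220 mm^2
t_ext = A_cap·L/Q = 6.824 s
t_ret = A_ann·L/Q = 5.345 s
t_cycle = t_ext + t_ret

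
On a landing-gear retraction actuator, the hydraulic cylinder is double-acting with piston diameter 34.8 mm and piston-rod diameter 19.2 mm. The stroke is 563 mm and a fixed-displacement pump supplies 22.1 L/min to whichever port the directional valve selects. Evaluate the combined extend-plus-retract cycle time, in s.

Cap-side area A_cap = π/4 × (34.8 mm)² = 951.1 mm^2
Rod-side annular area A_ann = π/4 × (34.8² − 19.2²) = 661.6 mm^2
t_ext = A_cap·L/Q = 1.454 s
t_ret = A_ann·L/Q = 1.011 s
t_cycle = t_ext + t_ret

t ≈ 2.47 s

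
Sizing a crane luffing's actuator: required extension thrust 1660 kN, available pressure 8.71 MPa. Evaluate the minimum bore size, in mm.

Extension force acts on the full piston face: F = P × (π/4)D².
D = √(4F / (πP)) = √(4 × 1660 kN / (π × 8.71 MPa))

D ≈ 493 mm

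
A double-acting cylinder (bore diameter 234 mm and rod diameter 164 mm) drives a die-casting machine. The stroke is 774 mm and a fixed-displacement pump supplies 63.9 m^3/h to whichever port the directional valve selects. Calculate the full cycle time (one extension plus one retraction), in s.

Cap-side area A_cap = π/4 × (234 mm)² = 43010 mm^2
Rod-side annular area A_ann = π/4 × (234² − 164²) = 21880 mm^2
t_ext = A_cap·L/Q = 1.875 s
t_ret = A_ann·L/Q = 0.9541 s
t_cycle = t_ext + t_ret

t ≈ 2.83 s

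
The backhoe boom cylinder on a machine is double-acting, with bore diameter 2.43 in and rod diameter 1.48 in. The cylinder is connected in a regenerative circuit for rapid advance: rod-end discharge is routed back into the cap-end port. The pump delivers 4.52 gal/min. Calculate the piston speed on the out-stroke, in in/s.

In regeneration the rod-end outflow joins the pump flow into the cap end, so the net volume the pump must supply per unit advance equals the rod cross-section area.
Rod cross-section A_rod = π/4 × (1.48 in)² = 1.720 in^2
v = Q_pump / A_rod

v ≈ 10.1 in/s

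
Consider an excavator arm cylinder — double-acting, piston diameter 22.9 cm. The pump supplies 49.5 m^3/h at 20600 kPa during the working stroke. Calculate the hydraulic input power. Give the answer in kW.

W ≈ 283 kW

Hydraulic power = P × Q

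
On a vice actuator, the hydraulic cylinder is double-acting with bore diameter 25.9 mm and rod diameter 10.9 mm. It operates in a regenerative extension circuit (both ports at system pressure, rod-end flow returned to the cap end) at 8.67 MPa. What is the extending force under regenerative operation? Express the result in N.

With equal pressure on both faces, forces on the annular region cancel; the net push is pressure × rod cross-section.
Rod cross-section A_rod = π/4 × (10.9 mm)² = 93.31 mm^2
F = P × A_rod

F ≈ 809 N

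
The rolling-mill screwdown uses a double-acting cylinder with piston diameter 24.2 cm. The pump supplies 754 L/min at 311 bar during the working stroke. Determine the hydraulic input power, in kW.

Hydraulic power = P × Q

W ≈ 391 kW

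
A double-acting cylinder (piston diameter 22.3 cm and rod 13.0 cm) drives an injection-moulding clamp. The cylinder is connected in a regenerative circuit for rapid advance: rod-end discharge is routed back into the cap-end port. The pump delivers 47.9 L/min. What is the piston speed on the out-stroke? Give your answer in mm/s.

v ≈ 60.1 mm/s

In regeneration the rod-end outflow joins the pump flow into the cap end, so the net volume the pump must supply per unit advance equals the rod cross-section area.
Rod cross-section A_rod = π/4 × (13.0 cm)² = 132.7 cm^2
v = Q_pump / A_rod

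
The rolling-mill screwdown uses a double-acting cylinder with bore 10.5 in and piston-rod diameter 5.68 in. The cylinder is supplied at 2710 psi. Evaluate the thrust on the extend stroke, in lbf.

F ≈ 2.35e5 lbf

Cap-side area A_cap = π/4 × (10.5 in)² = 86.59 in^2
F = P × A_cap = 2710 psi × A_cap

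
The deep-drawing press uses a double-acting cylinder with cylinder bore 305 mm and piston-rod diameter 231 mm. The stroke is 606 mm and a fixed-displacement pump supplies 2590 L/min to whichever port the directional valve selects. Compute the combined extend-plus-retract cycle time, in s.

Cap-side area A_cap = π/4 × (305 mm)² = 73060 mm^2
Rod-side annular area A_ann = π/4 × (305² − 231²) = 31150 mm^2
t_ext = A_cap·L/Q = 1.026 s
t_ret = A_ann·L/Q = 0.4373 s
t_cycle = t_ext + t_ret

t ≈ 1.46 s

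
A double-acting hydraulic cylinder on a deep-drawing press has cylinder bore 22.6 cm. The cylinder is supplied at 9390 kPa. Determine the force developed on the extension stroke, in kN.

Cap-side area A_cap = π/4 × (22.6 cm)² = 401.1 cm^2
F = P × A_cap = 9390 kPa × A_cap

F ≈ 377 kN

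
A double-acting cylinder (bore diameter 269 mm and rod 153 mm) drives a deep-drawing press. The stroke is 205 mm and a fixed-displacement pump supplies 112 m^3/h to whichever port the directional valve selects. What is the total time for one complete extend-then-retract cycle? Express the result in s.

Cap-side area A_cap = π/4 × (269 mm)² = 56830 mm^2
Rod-side annular area A_ann = π/4 × (269² − 153²) = 38450 mm^2
t_ext = A_cap·L/Q = 0.3745 s
t_ret = A_ann·L/Q = 0.2533 s
t_cycle = t_ext + t_ret

t ≈ 0.628 s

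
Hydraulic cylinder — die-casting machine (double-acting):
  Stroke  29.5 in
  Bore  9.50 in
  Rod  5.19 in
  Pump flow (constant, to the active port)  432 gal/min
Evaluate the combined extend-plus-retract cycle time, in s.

t ≈ 2.14 s

Cap-side area A_cap = π/4 × (9.50 in)² = 70.88 in^2
Rod-side annular area A_ann = π/4 × (9.50² − 5.19²) = 49.73 in^2
t_ext = A_cap·L/Q = 1.257 s
t_ret = A_ann·L/Q = 0.8820 s
t_cycle = t_ext + t_ret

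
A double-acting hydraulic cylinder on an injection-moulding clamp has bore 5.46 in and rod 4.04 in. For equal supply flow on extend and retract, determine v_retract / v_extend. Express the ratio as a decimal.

v_ret/v_ext ≈ 2.21

Cap-side area A_cap = π/4 × (5.46 in)² = 23.41 in^2
Rod-side annular area A_ann = π/4 × (5.46² − 4.04²) = 10.60 in^2
For equal Q, v ∝ 1/A, so v_ret/v_ext = A_cap/A_ann.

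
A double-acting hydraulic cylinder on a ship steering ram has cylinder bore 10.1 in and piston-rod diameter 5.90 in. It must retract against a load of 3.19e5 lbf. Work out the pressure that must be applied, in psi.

P ≈ 6040 psi

Rod-side annular area A_ann = π/4 × (10.1² − 5.90²) = 52.78 in^2
Retraction: pressure acts on the annular area.
P = F / A = 3.19e5 lbf / A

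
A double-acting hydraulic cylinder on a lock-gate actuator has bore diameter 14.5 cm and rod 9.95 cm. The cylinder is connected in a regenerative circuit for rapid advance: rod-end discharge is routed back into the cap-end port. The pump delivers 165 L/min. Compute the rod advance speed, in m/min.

In regeneration the rod-end outflow joins the pump flow into the cap end, so the net volume the pump must supply per unit advance equals the rod cross-section area.
Rod cross-section A_rod = π/4 × (9.95 cm)² = 77.76 cm^2
v = Q_pump / A_rod

v ≈ 21.2 m/min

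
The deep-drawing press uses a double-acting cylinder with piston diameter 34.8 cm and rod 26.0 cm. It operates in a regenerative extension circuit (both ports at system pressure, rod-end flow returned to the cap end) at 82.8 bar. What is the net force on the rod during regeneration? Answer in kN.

F ≈ 440 kN

With equal pressure on both faces, forces on the annular region cancel; the net push is pressure × rod cross-section.
Rod cross-section A_rod = π/4 × (26.0 cm)² = 530.9 cm^2
F = P × A_rod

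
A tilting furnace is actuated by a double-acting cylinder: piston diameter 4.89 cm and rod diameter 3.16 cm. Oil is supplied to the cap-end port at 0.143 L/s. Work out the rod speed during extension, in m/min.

v ≈ 4.57 m/min

Cap-side area A_cap = π/4 × (4.89 cm)² = 18.78 cm^2
v = Q / A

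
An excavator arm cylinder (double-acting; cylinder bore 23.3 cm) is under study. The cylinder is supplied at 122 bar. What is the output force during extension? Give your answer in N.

Cap-side area A_cap = π/4 × (23.3 cm)² = 426.4 cm^2
F = P × A_cap = 122 bar × A_cap

F ≈ 5.20e5 N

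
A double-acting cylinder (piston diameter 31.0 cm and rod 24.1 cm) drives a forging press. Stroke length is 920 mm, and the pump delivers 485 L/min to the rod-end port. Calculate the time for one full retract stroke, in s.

Rod-side annular area A_ann = π/4 × (31.0² − 24.1²) = 298.6 cm^2
Swept volume V = A × L; t = V / Q = A·L / Q

t ≈ 3.40 s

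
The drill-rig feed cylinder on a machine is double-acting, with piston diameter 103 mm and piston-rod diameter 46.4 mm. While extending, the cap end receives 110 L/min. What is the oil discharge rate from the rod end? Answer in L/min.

Q_out ≈ 87.7 L/min

Cap-side area A_cap = π/4 × (103 mm)² = 8332 mm^2
Rod-side annular area A_ann = π/4 × (103² − 46.4²) = 6641 mm^2
Piston speed v = Q_in/A_cap; rod-end outflow Q_out = v × A_ann = Q_in × A_ann/A_cap.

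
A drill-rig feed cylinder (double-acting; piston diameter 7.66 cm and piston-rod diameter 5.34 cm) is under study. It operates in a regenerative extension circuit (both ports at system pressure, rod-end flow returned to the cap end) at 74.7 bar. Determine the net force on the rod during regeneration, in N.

With equal pressure on both faces, forces on the annular region cancel; the net push is pressure × rod cross-section.
Rod cross-section A_rod = π/4 × (5.34 cm)² = 22.40 cm^2
F = P × A_rod

F ≈ 16700 N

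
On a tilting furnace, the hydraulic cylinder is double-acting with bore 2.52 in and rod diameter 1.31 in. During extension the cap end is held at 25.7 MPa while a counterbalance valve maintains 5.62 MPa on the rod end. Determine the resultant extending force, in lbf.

F ≈ 15600 lbf

Cap-side area A_cap = π/4 × (2.52 in)² = 4.988 in^2
Rod-side annular area A_ann = π/4 × (2.52² − 1.31²) = 3.640 in^2
Net thrust = P_cap·A_cap − P_rod·A_ann = 18590 lbf − 2967 lbf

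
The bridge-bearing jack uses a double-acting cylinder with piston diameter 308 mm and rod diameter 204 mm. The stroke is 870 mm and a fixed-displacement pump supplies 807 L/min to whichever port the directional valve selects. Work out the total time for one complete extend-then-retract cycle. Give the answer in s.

t ≈ 7.52 s

Cap-side area A_cap = π/4 × (308 mm)² = 74510 mm^2
Rod-side annular area A_ann = π/4 × (308² − 204²) = 41820 mm^2
t_ext = A_cap·L/Q = 4.819 s
t_ret = A_ann·L/Q = 2.705 s
t_cycle = t_ext + t_ret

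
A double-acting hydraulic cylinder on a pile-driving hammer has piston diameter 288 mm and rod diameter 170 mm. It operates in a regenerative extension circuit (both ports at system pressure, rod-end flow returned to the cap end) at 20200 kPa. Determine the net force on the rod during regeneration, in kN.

F ≈ 458 kN

With equal pressure on both faces, forces on the annular region cancel; the net push is pressure × rod cross-section.
Rod cross-section A_rod = π/4 × (170 mm)² = 22700 mm^2
F = P × A_rod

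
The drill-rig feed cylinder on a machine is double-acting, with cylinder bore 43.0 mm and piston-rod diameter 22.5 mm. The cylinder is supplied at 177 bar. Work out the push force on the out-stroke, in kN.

F ≈ 25.7 kN

Cap-side area A_cap = π/4 × (43.0 mm)² = 1452 mm^2
F = P × A_cap = 177 bar × A_cap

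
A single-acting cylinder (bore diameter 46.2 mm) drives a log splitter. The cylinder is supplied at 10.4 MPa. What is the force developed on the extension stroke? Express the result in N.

Cap-side area A_cap = π/4 × (46.2 mm)² = 1676 mm^2
F = P × A_cap = 10.4 MPa × A_cap

F ≈ 17400 N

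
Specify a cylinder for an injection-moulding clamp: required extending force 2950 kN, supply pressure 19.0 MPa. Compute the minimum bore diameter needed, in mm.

D ≈ 445 mm

Extension force acts on the full piston face: F = P × (π/4)D².
D = √(4F / (πP)) = √(4 × 2950 kN / (π × 19.0 MPa))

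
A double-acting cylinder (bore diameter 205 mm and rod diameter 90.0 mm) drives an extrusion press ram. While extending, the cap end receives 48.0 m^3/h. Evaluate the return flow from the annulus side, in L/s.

Q_out ≈ 10.8 L/s

Cap-side area A_cap = π/4 × (205 mm)² = 33010 mm^2
Rod-side annular area A_ann = π/4 × (205² − 90.0²) = 26640 mm^2
Piston speed v = Q_in/A_cap; rod-end outflow Q_out = v × A_ann = Q_in × A_ann/A_cap.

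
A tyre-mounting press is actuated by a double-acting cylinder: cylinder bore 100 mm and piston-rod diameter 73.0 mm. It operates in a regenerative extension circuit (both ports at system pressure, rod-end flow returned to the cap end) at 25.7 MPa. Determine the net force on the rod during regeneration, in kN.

With equal pressure on both faces, forces on the annular region cancel; the net push is pressure × rod cross-section.
Rod cross-section A_rod = π/4 × (73.0 mm)² = 4185 mm^2
F = P × A_rod

F ≈ 108 kN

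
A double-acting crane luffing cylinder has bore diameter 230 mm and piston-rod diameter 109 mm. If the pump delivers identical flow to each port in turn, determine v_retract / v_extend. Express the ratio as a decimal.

Cap-side area A_cap = π/4 × (230 mm)² = 41550 mm^2
Rod-side annular area A_ann = π/4 × (230² − 109²) = 32220 mm^2
For equal Q, v ∝ 1/A, so v_ret/v_ext = A_cap/A_ann.

v_ret/v_ext ≈ 1.29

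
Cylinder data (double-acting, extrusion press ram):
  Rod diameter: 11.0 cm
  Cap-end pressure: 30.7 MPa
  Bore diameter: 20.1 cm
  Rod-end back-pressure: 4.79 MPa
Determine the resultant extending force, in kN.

F ≈ 868 kN

Cap-side area A_cap = π/4 × (20.1 cm)² = 317.3 cm^2
Rod-side annular area A_ann = π/4 × (20.1² − 11.0²) = 222.3 cm^2
Net thrust = P_cap·A_cap − P_rod·A_ann = 974.1 kN − 106.5 kN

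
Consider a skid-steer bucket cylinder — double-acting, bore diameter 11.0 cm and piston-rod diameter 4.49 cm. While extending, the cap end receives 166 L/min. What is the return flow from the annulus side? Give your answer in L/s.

Cap-side area A_cap = π/4 × (11.0 cm)² = 95.03 cm^2
Rod-side annular area A_ann = π/4 × (11.0² − 4.49²) = 79.20 cm^2
Piston speed v = Q_in/A_cap; rod-end outflow Q_out = v × A_ann = Q_in × A_ann/A_cap.

Q_out ≈ 2.31 L/s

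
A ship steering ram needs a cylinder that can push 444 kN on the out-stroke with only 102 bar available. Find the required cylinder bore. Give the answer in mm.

D ≈ 235 mm

Extension force acts on the full piston face: F = P × (π/4)D².
D = √(4F / (πP)) = √(4 × 444 kN / (π × 102 bar))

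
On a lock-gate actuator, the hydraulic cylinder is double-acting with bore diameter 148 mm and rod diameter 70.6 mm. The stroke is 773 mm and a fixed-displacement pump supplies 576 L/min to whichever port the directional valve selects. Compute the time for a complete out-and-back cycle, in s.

Cap-side area A_cap = π/4 × (148 mm)² = 17200 mm^2
Rod-side annular area A_ann = π/4 × (148² − 70.6²) = 13290 mm^2
t_ext = A_cap·L/Q = 1.385 s
t_ret = A_ann·L/Q = 1.070 s
t_cycle = t_ext + t_ret

t ≈ 2.46 s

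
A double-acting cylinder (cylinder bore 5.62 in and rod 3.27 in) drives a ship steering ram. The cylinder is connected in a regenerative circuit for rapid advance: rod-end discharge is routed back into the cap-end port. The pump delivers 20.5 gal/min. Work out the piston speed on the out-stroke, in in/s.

v ≈ 9.40 in/s

In regeneration the rod-end outflow joins the pump flow into the cap end, so the net volume the pump must supply per unit advance equals the rod cross-section area.
Rod cross-section A_rod = π/4 × (3.27 in)² = 8.398 in^2
v = Q_pump / A_rod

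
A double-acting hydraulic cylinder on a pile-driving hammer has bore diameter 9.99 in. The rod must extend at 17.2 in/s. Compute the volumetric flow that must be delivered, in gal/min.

Cap-side area A_cap = π/4 × (9.99 in)² = 78.38 in^2
Q = A × v

Q ≈ 350 gal/min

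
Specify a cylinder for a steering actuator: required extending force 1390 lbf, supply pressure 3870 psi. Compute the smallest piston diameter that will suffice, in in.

Extension force acts on the full piston face: F = P × (π/4)D².
D = √(4F / (πP)) = √(4 × 1390 lbf / (π × 3870 psi))

D ≈ 0.676 in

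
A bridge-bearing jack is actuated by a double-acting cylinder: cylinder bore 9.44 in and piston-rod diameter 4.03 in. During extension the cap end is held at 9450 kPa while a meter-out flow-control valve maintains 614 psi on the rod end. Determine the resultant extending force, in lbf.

F ≈ 60800 lbf

Cap-side area A_cap = π/4 × (9.44 in)² = 69.99 in^2
Rod-side annular area A_ann = π/4 × (9.44² − 4.03²) = 57.23 in^2
Net thrust = P_cap·A_cap − P_rod·A_ann = 95930 lbf − 35140 lbf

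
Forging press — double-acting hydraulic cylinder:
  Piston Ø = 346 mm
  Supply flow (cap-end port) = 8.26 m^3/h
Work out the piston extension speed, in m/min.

Cap-side area A_cap = π/4 × (346 mm)² = 94020 mm^2
v = Q / A

v ≈ 1.46 m/min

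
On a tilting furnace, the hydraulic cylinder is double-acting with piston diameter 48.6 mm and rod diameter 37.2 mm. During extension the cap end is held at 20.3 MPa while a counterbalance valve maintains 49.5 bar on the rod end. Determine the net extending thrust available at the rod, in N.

F ≈ 33900 N

Cap-side area A_cap = π/4 × (48.6 mm)² = 1855 mm^2
Rod-side annular area A_ann = π/4 × (48.6² − 37.2²) = 768.2 mm^2
Net thrust = P_cap·A_cap − P_rod·A_ann = 37660 N − 3803 N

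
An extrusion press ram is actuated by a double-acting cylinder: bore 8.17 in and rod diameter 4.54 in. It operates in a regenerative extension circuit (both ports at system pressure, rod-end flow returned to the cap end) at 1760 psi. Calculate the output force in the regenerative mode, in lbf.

With equal pressure on both faces, forces on the annular region cancel; the net push is pressure × rod cross-section.
Rod cross-section A_rod = π/4 × (4.54 in)² = 16.19 in^2
F = P × A_rod

F ≈ 28500 lbf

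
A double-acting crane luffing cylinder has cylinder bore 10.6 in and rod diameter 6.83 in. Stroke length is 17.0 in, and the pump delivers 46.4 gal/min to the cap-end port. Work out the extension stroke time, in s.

Cap-side area A_cap = π/4 × (10.6 in)² = 88.25 in^2
Swept volume V = A × L; t = V / Q = A·L / Q

t ≈ 8.40 s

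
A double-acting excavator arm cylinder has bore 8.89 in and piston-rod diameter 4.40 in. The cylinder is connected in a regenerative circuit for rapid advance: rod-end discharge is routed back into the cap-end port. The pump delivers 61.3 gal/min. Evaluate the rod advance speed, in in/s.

v ≈ 15.5 in/s

In regeneration the rod-end outflow joins the pump flow into the cap end, so the net volume the pump must supply per unit advance equals the rod cross-section area.
Rod cross-section A_rod = π/4 × (4.40 in)² = 15.21 in^2
v = Q_pump / A_rod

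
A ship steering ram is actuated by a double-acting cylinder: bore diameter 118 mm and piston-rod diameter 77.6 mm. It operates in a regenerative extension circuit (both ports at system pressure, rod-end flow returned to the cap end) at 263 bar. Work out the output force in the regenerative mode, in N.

With equal pressure on both faces, forces on the annular region cancel; the net push is pressure × rod cross-section.
Rod cross-section A_rod = π/4 × (77.6 mm)² = 4729 mm^2
F = P × A_rod

F ≈ 1.24e5 N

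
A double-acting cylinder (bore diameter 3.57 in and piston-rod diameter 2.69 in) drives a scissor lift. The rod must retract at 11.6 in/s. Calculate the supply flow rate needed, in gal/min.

Rod-side annular area A_ann = π/4 × (3.57² − 2.69²) = 4.327 in^2
Q = A × v

Q ≈ 13.0 gal/min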